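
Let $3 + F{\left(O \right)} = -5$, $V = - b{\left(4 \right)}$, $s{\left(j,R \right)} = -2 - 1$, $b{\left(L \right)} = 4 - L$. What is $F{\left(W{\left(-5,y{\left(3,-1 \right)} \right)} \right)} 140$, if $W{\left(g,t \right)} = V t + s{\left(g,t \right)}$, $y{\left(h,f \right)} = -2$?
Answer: $-1120$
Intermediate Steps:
$s{\left(j,R \right)} = -3$ ($s{\left(j,R \right)} = -2 - 1 = -3$)
$V = 0$ ($V = - (4 - 4) = \left(-1\right) 0 = 0$)
$W{\left(g,t \right)} = -3$ ($W{\left(g,t \right)} = 0 t - 3 = 0 - 3 = -3$)
$F{\left(O \right)} = -8$ ($F{\left(O \right)} = -3 - 5 = -8$)
$F{\left(W{\left(-5,y{\left(3,-1 \right)} \right)} \right)} 140 = \left(-8\right) 140 = -1120$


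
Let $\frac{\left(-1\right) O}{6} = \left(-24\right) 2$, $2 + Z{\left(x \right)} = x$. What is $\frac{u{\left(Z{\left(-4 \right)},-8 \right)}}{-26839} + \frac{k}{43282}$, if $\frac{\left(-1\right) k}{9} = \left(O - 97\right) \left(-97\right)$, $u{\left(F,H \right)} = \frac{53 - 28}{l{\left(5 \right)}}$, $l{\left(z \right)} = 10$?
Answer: $\frac{2237553586}{580822799} \approx 3.8524$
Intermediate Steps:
$Z{\left(x \right)} = -2 + x$
$O = 288$ ($O = - 6 \left(\left(-24\right) 2\right) = \left(-6\right) \left(-48\right) = 288$)
$u{\left(F,H \right)} = \frac{5}{2}$ ($u{\left(F,H \right)} = \frac{53 - 28}{10} = 25 \cdot \frac{1}{10} = \frac{5}{2}$)
$k = 166743$ ($k = - 9 \left(288 - 97\right) \left(-97\right) = - 9 \cdot 191 \left(-97\right) = \left(-9\right) \left(-18527\right) = 166743$)
$\frac{u{\left(Z{\left(-4 \right)},-8 \right)}}{-26839} + \frac{k}{43282} = \frac{5}{2 \left(-26839\right)} + \frac{166743}{43282} = \frac{5}{2} \left(- \frac{1}{26839}\right) + 166743 \cdot \frac{1}{43282} = - \frac{5}{53678} + \frac{166743}{43282} = \frac{2237553586}{580822799}$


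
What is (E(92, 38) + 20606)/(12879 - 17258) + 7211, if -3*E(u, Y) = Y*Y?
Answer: 94670533/13137 ≈ 7206.4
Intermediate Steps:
E(u, Y) = -Y²/3 (E(u, Y) = -Y*Y/3 = -Y²/3)
(E(92, 38) + 20606)/(12879 - 17258) + 7211 = (-⅓*38² + 20606)/(12879 - 17258) + 7211 = (-⅓*1444 + 20606)/(-4379) + 7211 = (-1444/3 + 20606)*(-1/4379) + 7211 = (60374/3)*(-1/4379) + 7211 = -60374/13137 + 7211 = 94670533/13137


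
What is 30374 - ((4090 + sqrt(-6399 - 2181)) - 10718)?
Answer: 37002 - 2*I*sqrt(2145) ≈ 37002.0 - 92.628*I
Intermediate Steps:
30374 - ((4090 + sqrt(-6399 - 2181)) - 10718) = 30374 - ((4090 + sqrt(-8580)) - 10718) = 30374 - ((4090 + 2*I*sqrt(2145)) - 10718) = 30374 - (-6628 + 2*I*sqrt(2145)) = 30374 + (6628 - 2*I*sqrt(2145)) = 37002 - 2*I*sqrt(2145)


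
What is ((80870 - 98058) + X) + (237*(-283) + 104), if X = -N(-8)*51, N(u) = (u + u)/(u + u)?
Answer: -84206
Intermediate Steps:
N(u) = 1 (N(u) = (2*u)/((2*u)) = (2*u)*(1/(2*u)) = 1)
X = -51 (X = -1*1*51 = -1*51 = -51)
((80870 - 98058) + X) + (237*(-283) + 104) = ((80870 - 98058) - 51) + (237*(-283) + 104) = (-17188 - 51) + (-67071 + 104) = -17239 - 66967 = -84206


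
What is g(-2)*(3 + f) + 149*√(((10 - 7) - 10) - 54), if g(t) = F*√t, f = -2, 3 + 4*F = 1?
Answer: I*(-√2 + 298*√61)/2 ≈ 1163.0*I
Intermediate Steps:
F = -½ (F = -¾ + (¼)*1 = -¾ + ¼ = -½ ≈ -0.50000)
g(t) = -√t/2
g(-2)*(3 + f) + 149*√(((10 - 7) - 10) - 54) = (-I*√2/2)*(3 - 2) + 149*√(((10 - 7) - 10) - 54) = -I*√2/2*1 + 149*√((3 - 10) - 54) = -I*√2/2*1 + 149*√(-7 - 54) = -I*√2/2 + 149*√(-61) = -I*√2/2 + 149*(I*√61) = -I*√2/2 + 149*I*√61 = 149*I*√61 - I*√2/2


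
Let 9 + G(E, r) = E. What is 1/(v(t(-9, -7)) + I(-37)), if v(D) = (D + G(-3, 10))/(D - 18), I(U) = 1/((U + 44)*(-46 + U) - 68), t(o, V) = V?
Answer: 16225/12306 ≈ 1.3185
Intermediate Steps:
G(E, r) = -9 + E
I(U) = 1/(-68 + (-46 + U)*(44 + U)) (I(U) = 1/((44 + U)*(-46 + U) - 68) = 1/((-46 + U)*(44 + U) - 68) = 1/(-68 + (-46 + U)*(44 + U)))
v(D) = (-12 + D)/(-18 + D) (v(D) = (D + (-9 - 3))/(D - 18) = (D - 12)/(-18 + D) = (-12 + D)/(-18 + D))
1/(v(t(-9, -7)) + I(-37)) = 1/((-12 - 7)/(-18 - 7) + 1/(-2092 + (-37)**2 - 2*(-37))) = 1/(-19/(-25) + 1/(-2092 + 1369 + 74)) = 1/(-1/25*(-19) + 1/(-649)) = 1/(19/25 - 1/649) = 1/(12306/16225) = 16225/12306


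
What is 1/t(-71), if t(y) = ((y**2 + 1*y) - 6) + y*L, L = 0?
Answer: 1/4964 ≈ 0.00020145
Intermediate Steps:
t(y) = -6 + y + y**2 (t(y) = ((y**2 + 1*y) - 6) + y*0 = ((y**2 + y) - 6) + 0 = ((y + y**2) - 6) + 0 = (-6 + y + y**2) + 0 = -6 + y + y**2)
1/t(-71) = 1/(-6 - 71 + (-71)**2) = 1/(-6 - 71 + 5041) = 1/4964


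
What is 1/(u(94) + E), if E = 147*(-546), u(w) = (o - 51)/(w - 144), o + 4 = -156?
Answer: -50/4012889 ≈ -1.2460e-5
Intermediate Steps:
o = -160 (o = -4 - 156 = -160)
u(w) = -211/(-144 + w) (u(w) = (-160 - 51)/(w - 144) = -211/(-144 + w))
E = -80262
1/(u(94) + E) = 1/(-211/(-144 + 94) - 80262) = 1/(-211/(-50) - 80262) = 1/(-211*(-1/50) - 80262) = 1/(211/50 - 80262) = 1/(-4012889/50) = -50/4012889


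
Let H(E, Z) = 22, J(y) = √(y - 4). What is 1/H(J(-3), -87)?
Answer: 1/22 ≈ 0.045455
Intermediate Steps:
J(y) = √(-4 + y)
1/H(J(-3), -87) = 1/22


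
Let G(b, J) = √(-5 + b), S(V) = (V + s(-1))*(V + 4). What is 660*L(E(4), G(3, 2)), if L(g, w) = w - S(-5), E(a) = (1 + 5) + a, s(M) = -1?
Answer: -3960 + 660*I*√2 ≈ -3960.0 + 933.38*I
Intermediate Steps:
E(a) = 6 + a
S(V) = (-1 + V)*(4 + V) (S(V) = (V - 1)*(V + 4) = (-1 + V)*(4 + V))
L(g, w) = -6 + w (L(g, w) = w - (-4 + (-5)² + 3*(-5)) = w - (-4 + 25 - 15) = w - 1*6 = w - 6 = -6 + w)
660*L(E(4), G(3, 2)) = 660*(-6 + √(-5 + 3)) = 660*(-6 + √(-2)) = 660*(-6 + I*√2) = -3960 + 660*I*√2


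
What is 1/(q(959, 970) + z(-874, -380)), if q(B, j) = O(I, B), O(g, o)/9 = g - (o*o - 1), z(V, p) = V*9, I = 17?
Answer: -1/8284833 ≈ -1.2070e-7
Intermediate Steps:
z(V, p) = 9*V
O(g, o) = 9 - 9*o² + 9*g (O(g, o) = 9*(g - (o*o - 1)) = 9*(g - (o² - 1)) = 9*(g - (-1 + o²)) = 9*(g + (1 - o²)) = 9*(1 + g - o²) = 9 - 9*o² + 9*g)
q(B, j) = 162 - 9*B² (q(B, j) = 9 - 9*B² + 9*17 = 9 - 9*B² + 153 = 162 - 9*B²)
1/(q(959, 970) + z(-874, -380)) = 1/((162 - 9*959²) + 9*(-874)) = 1/((162 - 9*919681) - 7866) = 1/((162 - 8277129) - 7866) = 1/(-8276967 - 7866) = 1/(-8284833) = -1/8284833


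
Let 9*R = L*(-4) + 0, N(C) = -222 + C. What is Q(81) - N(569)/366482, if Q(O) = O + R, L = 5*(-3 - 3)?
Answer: 103713365/1099446 ≈ 94.332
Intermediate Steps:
L = -30 (L = 5*(-6) = -30)
R = 40/3 (R = (-30*(-4) + 0)/9 = (120 + 0)/9 = (⅑)*120 = 40/3 ≈ 13.333)
Q(O) = 40/3 + O (Q(O) = O + 40/3 = 40/3 + O)
Q(81) - N(569)/366482 = (40/3 + 81) - (-222 + 569)/366482 = 283/3 - 347/366482 = 103713365/1099446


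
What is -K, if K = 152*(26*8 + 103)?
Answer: -47272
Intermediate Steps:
K = 47272 (K = 152*(208 + 103) = 152*311 = 47272)
-K = -1*47272 = -47272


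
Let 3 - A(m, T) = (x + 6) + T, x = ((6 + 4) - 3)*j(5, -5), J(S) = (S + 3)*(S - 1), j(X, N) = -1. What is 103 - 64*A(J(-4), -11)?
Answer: -857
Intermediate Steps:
J(S) = (-1 + S)*(3 + S) (J(S) = (3 + S)*(-1 + S) = (-1 + S)*(3 + S))
x = -7 (x = ((6 + 4) - 3)*(-1) = (10 - 3)*(-1) = 7*(-1) = -7)
A(m, T) = 4 - T (A(m, T) = 3 - ((-7 + 6) + T) = 3 - (-1 + T) = 3 + (1 - T) = 4 - T)
103 - 64*A(J(-4), -11) = 103 - 64*(4 - 1*(-11)) = 103 - 64*(4 + 11) = 103 - 64*15 = 103 - 960 = -857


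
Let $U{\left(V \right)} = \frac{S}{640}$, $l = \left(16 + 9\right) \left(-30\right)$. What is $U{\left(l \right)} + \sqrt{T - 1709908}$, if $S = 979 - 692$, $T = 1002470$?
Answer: $\frac{287}{640} + i \sqrt{707438} \approx 0.44844 + 841.09 i$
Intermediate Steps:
$S = 287$
$l = -750$ ($l = 25 \left(-30\right) = -750$)
$U{\left(V \right)} = \frac{287}{640}$
$U{\left(l \right)} + \sqrt{T - 1709908} = \frac{287}{640} + \sqrt{1002470 - 1709908} = \frac{287}{640} + \sqrt{-707438} = \frac{287}{640} + i \sqrt{707438}$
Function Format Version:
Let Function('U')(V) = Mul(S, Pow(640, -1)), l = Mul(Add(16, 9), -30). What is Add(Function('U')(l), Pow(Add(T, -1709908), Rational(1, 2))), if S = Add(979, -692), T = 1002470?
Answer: Add(Rational(287, 640), Mul(I, Pow(707438, Rational(1, 2)))) ≈ Add(0.44844, Mul(841.09, I))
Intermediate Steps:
S = 287
l = -750 (l = Mul(25, -30) = -750)
Function('U')(V) = Rational(287, 640) (Function('U')(V) = Mul(287, Pow(640, -1)) = Mul(287, Rational(1, 640)) = Rational(287, 640))
Add(Function('U')(l), Pow(Add(T, -1709908), Rational(1, 2))) = Add(Rational(287, 640), Pow(Add(1002470, -1709908), Rational(1, 2))) = Add(Rational(287, 640), Pow(-707438, Rational(1, 2))) = Add(Rational(287, 640), Mul(I, Pow(707438, Rational(1, 2))))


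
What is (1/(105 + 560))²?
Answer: 1/442225 ≈ 2.2613e-6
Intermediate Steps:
(1/(105 + 560))² = (1/665)² = 1/442225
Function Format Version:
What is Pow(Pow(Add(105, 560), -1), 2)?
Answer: Rational(1, 442225) ≈ 2.2613e-6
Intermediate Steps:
Pow(Pow(Add(105, 560), -1), 2) = Pow(Pow(665, -1), 2) = Pow(Rational(1, 665), 2) = Rational(1, 442225)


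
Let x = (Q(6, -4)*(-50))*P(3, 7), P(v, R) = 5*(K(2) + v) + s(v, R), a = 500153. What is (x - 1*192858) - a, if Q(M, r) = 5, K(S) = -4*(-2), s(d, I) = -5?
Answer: -705511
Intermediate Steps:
K(S) = 8
P(v, R) = 35 + 5*v (P(v, R) = 5*(8 + v) - 5 = (40 + 5*v) - 5 = 35 + 5*v)
x = -12500 (x = (5*(-50))*(35 + 5*3) = -250*(35 + 15) = -250*50 = -12500)
(x - 1*192858) - a = (-12500 - 1*192858) - 1*500153 = (-12500 - 192858) - 500153 = -205358 - 500153 = -705511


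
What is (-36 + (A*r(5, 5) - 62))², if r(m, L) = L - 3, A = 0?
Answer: 9604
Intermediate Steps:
r(m, L) = -3 + L
(-36 + (A*r(5, 5) - 62))² = (-36 + (0*(-3 + 5) - 62))² = (-36 + (0*2 - 62))² = (-36 + (0 - 62))² = (-36 - 62)² = (-98)² = 9604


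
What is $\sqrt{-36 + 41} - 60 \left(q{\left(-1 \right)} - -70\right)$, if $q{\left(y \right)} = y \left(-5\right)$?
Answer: $-4500 + \sqrt{5} \approx -4497.8$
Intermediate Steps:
$q{\left(y \right)} = - 5 y$
$\sqrt{-36 + 41} - 60 \left(q{\left(-1 \right)} - -70\right) = \sqrt{-36 + 41} - 60 \left(\left(-5\right) \left(-1\right) - -70\right) = \sqrt{5} - 60 \left(5 + 70\right) = \sqrt{5} - 4500 = -4500 + \sqrt{5}$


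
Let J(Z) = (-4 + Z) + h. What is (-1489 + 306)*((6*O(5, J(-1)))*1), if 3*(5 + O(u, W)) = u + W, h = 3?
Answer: 28392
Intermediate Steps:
J(Z) = -1 + Z (J(Z) = (-4 + Z) + 3 = -1 + Z)
O(u, W) = -5 + W/3 + u/3 (O(u, W) = -5 + (u + W)/3 = -5 + (W + u)/3 = -5 + (W/3 + u/3) = -5 + W/3 + u/3)
(-1489 + 306)*((6*O(5, J(-1)))*1) = (-1489 + 306)*((6*(-5 + (-1 - 1)/3 + (1/3)*5))*1) = -1183*6*(-5 + (1/3)*(-2) + 5/3) = -1183*6*(-5 - 2/3 + 5/3) = -1183*6*(-4) = -(-28392) = -1183*(-24) = 28392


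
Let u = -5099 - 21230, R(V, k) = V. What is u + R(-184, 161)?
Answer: -26513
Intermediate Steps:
u = -26329
u + R(-184, 161) = -26329 - 184 = -26513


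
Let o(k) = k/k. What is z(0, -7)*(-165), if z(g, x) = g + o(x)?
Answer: -165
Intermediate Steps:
o(k) = 1
z(g, x) = 1 + g (z(g, x) = g + 1 = 1 + g)
z(0, -7)*(-165) = (1 + 0)*(-165) = 1*(-165) = -165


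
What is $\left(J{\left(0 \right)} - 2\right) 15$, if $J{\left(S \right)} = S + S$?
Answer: $-30$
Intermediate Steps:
$J{\left(S \right)} = 2 S$
$\left(J{\left(0 \right)} - 2\right) 15 = \left(2 \cdot 0 - 2\right) 15 = \left(0 - 2\right) 15 = \left(-2\right) 15 = -30$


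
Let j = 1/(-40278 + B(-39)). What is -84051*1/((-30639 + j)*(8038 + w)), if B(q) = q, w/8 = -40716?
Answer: -3388684167/392433740857160 ≈ -8.6350e-6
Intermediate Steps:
w = -325728 (w = 8*(-40716) = -325728)
j = -1/40317 (j = 1/(-40278 - 39) = 1/(-40317) = -1/40317 ≈ -2.4803e-5)
-84051*1/((-30639 + j)*(8038 + w)) = -84051*1/((-30639 - 1/40317)*(8038 - 325728)) = -84051/((-1235272564/40317*(-317690))) = -84051/392433740857160/40317 = -84051*40317/392433740857160 = -3388684167/392433740857160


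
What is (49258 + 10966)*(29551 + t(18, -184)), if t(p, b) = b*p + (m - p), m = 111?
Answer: 1585818368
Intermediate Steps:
t(p, b) = 111 - p + b*p (t(p, b) = b*p + (111 - p) = 111 - p + b*p)
(49258 + 10966)*(29551 + t(18, -184)) = (49258 + 10966)*(29551 + (111 - 1*18 - 184*18)) = 60224*(29551 + (111 - 18 - 3312)) = 60224*(29551 - 3219) = 60224*26332 = 1585818368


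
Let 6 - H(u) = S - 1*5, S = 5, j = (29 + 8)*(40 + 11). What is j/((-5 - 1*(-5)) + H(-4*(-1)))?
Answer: 629/2 ≈ 314.50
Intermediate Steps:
j = 1887 (j = 37*51 = 1887)
H(u) = 6 (H(u) = 6 - (5 - 1*5) = 6 - (5 - 5) = 6 - 1*0 = 6 + 0 = 6)
j/((-5 - 1*(-5)) + H(-4*(-1))) = 1887/((-5 - 1*(-5)) + 6) = 1887/((-5 + 5) + 6) = 1887/(0 + 6) = 1887/6 = (⅙)*1887 = 629/2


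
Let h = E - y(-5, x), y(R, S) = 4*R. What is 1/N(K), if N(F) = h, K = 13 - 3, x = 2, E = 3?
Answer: 1/23 ≈ 0.043478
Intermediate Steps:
h = 23 (h = 3 - 4*(-5) = 3 - 1*(-20) = 3 + 20 = 23)
K = 10
N(F) = 23
1/N(K) = 1/23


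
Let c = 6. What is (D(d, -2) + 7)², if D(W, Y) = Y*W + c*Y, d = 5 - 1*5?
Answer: 25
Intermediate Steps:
d = 0 (d = 5 - 5 = 0)
D(W, Y) = 6*Y + W*Y (D(W, Y) = Y*W + 6*Y = W*Y + 6*Y = 6*Y + W*Y)
(D(d, -2) + 7)² = (-2*(6 + 0) + 7)² = (-2*6 + 7)² = (-12 + 7)² = (-5)² = 25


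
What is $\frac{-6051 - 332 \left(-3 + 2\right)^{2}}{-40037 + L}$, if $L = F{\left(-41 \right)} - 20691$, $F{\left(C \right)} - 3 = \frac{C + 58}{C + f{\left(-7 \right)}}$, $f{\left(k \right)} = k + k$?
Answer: $\frac{351065}{3339892} \approx 0.10511$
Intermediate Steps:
$f{\left(k \right)} = 2 k$
$F{\left(C \right)} = 3 + \frac{58 + C}{-14 + C}$ ($F{\left(C \right)} = 3 + \frac{C + 58}{C + 2 \left(-7\right)} = 3 + \frac{58 + C}{C - 14} = 3 + \frac{58 + C}{-14 + C}$)
$L = - \frac{1137857}{55}$ ($L = \frac{4 \left(4 - 41\right)}{-14 - 41} - 20691 = 4 \frac{1}{-55} \left(-37\right) - 20691 = 4 \left(- \frac{1}{55}\right) \left(-37\right) - 20691 = \frac{148}{55} - 20691 = - \frac{1137857}{55} \approx -20688.0$)
$\frac{-6051 - 332 \left(-3 + 2\right)^{2}}{-40037 + L} = \frac{-6051 - 332 \left(-3 + 2\right)^{2}}{-40037 - \frac{1137857}{55}} = \frac{-6051 - 332 \left(-1\right)^{2}}{- \frac{3339892}{55}} = \left(-6051 - 332\right) \left(- \frac{55}{3339892}\right) = \left(-6383\right) \left(- \frac{55}{3339892}\right) = \frac{351065}{3339892}$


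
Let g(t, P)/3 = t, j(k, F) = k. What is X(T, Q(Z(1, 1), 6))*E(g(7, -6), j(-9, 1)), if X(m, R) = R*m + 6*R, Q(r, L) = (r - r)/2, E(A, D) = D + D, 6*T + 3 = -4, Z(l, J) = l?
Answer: 0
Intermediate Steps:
g(t, P) = 3*t
T = -7/6 (T = -1/2 + (1/6)*(-4) = -1/2 - 2/3 = -7/6 ≈ -1.1667)
E(A, D) = 2*D
Q(r, L) = 0 (Q(r, L) = 0*(1/2) = 0)
X(m, R) = 6*R + R*m
X(T, Q(Z(1, 1), 6))*E(g(7, -6), j(-9, 1)) = (0*(6 - 7/6))*(2*(-9)) = (0*(29/6))*(-18) = 0*(-18) = 0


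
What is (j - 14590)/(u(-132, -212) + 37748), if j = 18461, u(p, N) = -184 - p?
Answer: 3871/37696 ≈ 0.10269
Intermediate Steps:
(j - 14590)/(u(-132, -212) + 37748) = (18461 - 14590)/((-184 - 1*(-132)) + 37748) = 3871/((-184 + 132) + 37748) = 3871/(-52 + 37748) = 3871/37696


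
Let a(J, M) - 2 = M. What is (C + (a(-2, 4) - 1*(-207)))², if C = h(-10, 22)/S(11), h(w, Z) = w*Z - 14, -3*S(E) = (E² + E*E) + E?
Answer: 2980177281/64009 ≈ 46559.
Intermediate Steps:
S(E) = -2*E²/3 - E/3 (S(E) = -((E² + E*E) + E)/3 = -((E² + E²) + E)/3 = -(2*E² + E)/3 = -(E + 2*E²)/3 = -2*E²/3 - E/3)
a(J, M) = 2 + M
h(w, Z) = -14 + Z*w (h(w, Z) = Z*w - 14 = -14 + Z*w)
C = 702/253 (C = (-14 + 22*(-10))/((-⅓*11*(1 + 2*11))) = (-14 - 220)/((-⅓*11*(1 + 22))) = -234/((-⅓*11*23)) = -234/(-253/3) = -234*(-3/253) = 702/253 ≈ 2.7747)
(C + (a(-2, 4) - 1*(-207)))² = (702/253 + ((2 + 4) - 1*(-207)))² = (702/253 + (6 + 207))² = (702/253 + 213)² = (54591/253)² = 2980177281/64009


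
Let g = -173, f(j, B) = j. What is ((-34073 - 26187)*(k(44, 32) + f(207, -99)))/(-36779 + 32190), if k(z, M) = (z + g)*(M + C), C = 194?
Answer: -1744346220/4589 ≈ -3.8011e+5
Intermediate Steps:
k(z, M) = (-173 + z)*(194 + M) (k(z, M) = (z - 173)*(M + 194) = (-173 + z)*(194 + M))
((-34073 - 26187)*(k(44, 32) + f(207, -99)))/(-36779 + 32190) = ((-34073 - 26187)*((-33562 - 173*32 + 194*44 + 32*44) + 207))/(-36779 + 32190) = -60260*((-33562 - 5536 + 8536 + 1408) + 207)/(-4589) = -60260*(-29154 + 207)*(-1/4589) = -60260*(-28947)*(-1/4589) = 1744346220*(-1/4589) = -1744346220/4589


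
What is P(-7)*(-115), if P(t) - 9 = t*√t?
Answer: -1035 + 805*I*√7 ≈ -1035.0 + 2129.8*I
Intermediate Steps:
P(t) = 9 + t^(3/2) (P(t) = 9 + t*√t = 9 + t^(3/2))
P(-7)*(-115) = (9 + (-7)^(3/2))*(-115) = (9 - 7*I*√7)*(-115) = -1035 + 805*I*√7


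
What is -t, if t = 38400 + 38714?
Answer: -77114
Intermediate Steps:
t = 77114
-t = -1*77114 = -77114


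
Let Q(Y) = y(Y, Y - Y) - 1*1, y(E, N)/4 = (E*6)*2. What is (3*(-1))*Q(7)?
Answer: -1005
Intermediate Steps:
y(E, N) = 48*E (y(E, N) = 4*((E*6)*2) = 4*((6*E)*2) = 4*(12*E) = 48*E)
Q(Y) = -1 + 48*Y (Q(Y) = 48*Y - 1*1 = 48*Y - 1 = -1 + 48*Y)
(3*(-1))*Q(7) = (3*(-1))*(-1 + 48*7) = -3*(-1 + 336) = -3*335 = -1005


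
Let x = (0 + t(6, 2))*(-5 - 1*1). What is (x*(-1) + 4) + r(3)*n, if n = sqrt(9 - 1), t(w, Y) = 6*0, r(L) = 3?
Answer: 4 + 6*sqrt(2) ≈ 12.485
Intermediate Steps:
t(w, Y) = 0
x = 0 (x = (0 + 0)*(-5 - 1*1) = 0*(-5 - 1) = 0*(-6) = 0)
n = 2*sqrt(2) (n = sqrt(8) = 2*sqrt(2) ≈ 2.8284)
(x*(-1) + 4) + r(3)*n = (0*(-1) + 4) + 3*(2*sqrt(2)) = (0 + 4) + 6*sqrt(2) = 4 + 6*sqrt(2)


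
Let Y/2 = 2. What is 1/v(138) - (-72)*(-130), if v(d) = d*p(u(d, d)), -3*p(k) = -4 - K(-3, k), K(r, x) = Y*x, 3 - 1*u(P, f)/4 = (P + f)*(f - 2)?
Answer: -258561613441/27624104 ≈ -9360.0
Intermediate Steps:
Y = 4 (Y = 2*2 = 4)
u(P, f) = 12 - 4*(-2 + f)*(P + f) (u(P, f) = 12 - 4*(P + f)*(f - 2) = 12 - 4*(P + f)*(-2 + f) = 12 - 4*(-2 + f)*(P + f))
K(r, x) = 4*x
p(k) = 4/3 + 4*k/3 (p(k) = -(-4 - 4*k)/3 = 4/3 + 4*k/3)
v(d) = d*(52/3 - 32*d**2/3 + 64*d/3) (v(d) = d*(4/3 + 4*(12 - 4*d**2 + 8*d + 8*d - 4*d*d)/3) = d*(4/3 + 4*(12 - 4*d**2 + 8*d + 8*d - 4*d**2)/3) = d*(4/3 + 4*(12 - 8*d**2 + 16*d)/3) = d*(4/3 + (16 - 32*d**2/3 + 64*d/3)) = d*(52/3 - 32*d**2/3 + 64*d/3))
1/v(138) - (-72)*(-130) = 1/((4/3)*138*(13 - 8*138**2 + 16*138)) - (-72)*(-130) = 1/((4/3)*138*(13 - 8*19044 + 2208)) - 1*9360 = 1/((4/3)*138*(13 - 152352 + 2208)) - 9360 = 1/((4/3)*138*(-150131)) - 9360 = 1/(-27624104) - 9360 = -1/27624104 - 9360 = -258561613441/27624104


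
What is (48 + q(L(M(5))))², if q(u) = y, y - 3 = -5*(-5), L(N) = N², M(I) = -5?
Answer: 5776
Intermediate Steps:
y = 28 (y = 3 - 5*(-5) = 3 + 25 = 28)
q(u) = 28
(48 + q(L(M(5))))² = (48 + 28)² = 76² = 5776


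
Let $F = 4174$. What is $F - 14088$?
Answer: $-9914$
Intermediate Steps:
$F - 14088 = 4174 - 14088 = -9914$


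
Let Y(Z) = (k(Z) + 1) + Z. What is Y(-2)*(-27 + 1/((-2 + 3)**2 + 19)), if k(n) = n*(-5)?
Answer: -4851/20 ≈ -242.55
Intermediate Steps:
k(n) = -5*n
Y(Z) = 1 - 4*Z (Y(Z) = (-5*Z + 1) + Z = (1 - 5*Z) + Z = 1 - 4*Z)
Y(-2)*(-27 + 1/((-2 + 3)**2 + 19)) = (1 - 4*(-2))*(-27 + 1/((-2 + 3)**2 + 19)) = (1 + 8)*(-27 + 1/(1**2 + 19)) = 9*(-27 + 1/(1 + 19)) = 9*(-27 + 1/20) = 9*(-539/20) = -4851/20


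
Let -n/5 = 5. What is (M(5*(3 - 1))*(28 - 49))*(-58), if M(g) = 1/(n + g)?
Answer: -406/5 ≈ -81.200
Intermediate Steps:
n = -25 (n = -5*5 = -25)
M(g) = 1/(-25 + g)
(M(5*(3 - 1))*(28 - 49))*(-58) = ((28 - 49)/(-25 + 5*(3 - 1)))*(-58) = (-21/(-25 + 5*2))*(-58) = (-21/(-25 + 10))*(-58) = (-21/(-15))*(-58) = -1/15*(-21)*(-58) = (7/5)*(-58) = -406/5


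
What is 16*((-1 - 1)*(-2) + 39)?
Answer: 688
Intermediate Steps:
16*((-1 - 1)*(-2) + 39) = 16*(-2*(-2) + 39) = 16*(4 + 39) = 16*43 = 688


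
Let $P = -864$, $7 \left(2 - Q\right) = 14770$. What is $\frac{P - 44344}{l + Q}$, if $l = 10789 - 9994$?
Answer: $\frac{45208}{1313} \approx 34.431$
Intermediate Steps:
$Q = -2108$ ($Q = 2 - 2110 = -2108$)
$l = 795$ ($l = 10789 - 9994 = 795$)
$\frac{P - 44344}{l + Q} = \frac{-864 - 44344}{795 - 2108} = - \frac{45208}{-1313} = \left(-45208\right) \left(- \frac{1}{1313}\right) = \frac{45208}{1313}$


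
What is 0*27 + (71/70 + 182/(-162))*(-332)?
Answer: 102754/2835 ≈ 36.245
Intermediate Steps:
0*27 + (71/70 + 182/(-162))*(-332) = 0 + (71*(1/70) + 182*(-1/162))*(-332) = 0 + (71/70 - 91/81)*(-332) = 0 - 619/5670*(-332) = 0 + 102754/2835 = 102754/2835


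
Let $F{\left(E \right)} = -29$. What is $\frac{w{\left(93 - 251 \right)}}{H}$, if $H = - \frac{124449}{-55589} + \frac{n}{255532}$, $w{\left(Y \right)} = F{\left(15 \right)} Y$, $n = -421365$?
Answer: $\frac{65086248570536}{8377442883} \approx 7769.2$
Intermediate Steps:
$w{\left(Y \right)} = - 29 Y$
$H = \frac{8377442883}{14204768348}$ ($H = - \frac{124449}{-55589} - \frac{421365}{255532} = \left(-124449\right) \left(- \frac{1}{55589}\right) - \frac{421365}{255532} = \frac{124449}{55589} - \frac{421365}{255532} = \frac{8377442883}{14204768348} \approx 0.58976$)
$\frac{w{\left(93 - 251 \right)}}{H} = \frac{\left(-29\right) \left(93 - 251\right)}{\frac{8377442883}{14204768348}} = - 29 \left(93 - 251\right) \frac{14204768348}{8377442883} = \left(-29\right) \left(-158\right) \frac{14204768348}{8377442883} = 4582 \cdot \frac{14204768348}{8377442883} = \frac{65086248570536}{8377442883}$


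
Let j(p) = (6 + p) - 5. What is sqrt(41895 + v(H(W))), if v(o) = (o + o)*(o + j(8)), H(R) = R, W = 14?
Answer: sqrt(42539) ≈ 206.25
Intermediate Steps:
j(p) = 1 + p
v(o) = 2*o*(9 + o) (v(o) = (o + o)*(o + (1 + 8)) = (2*o)*(o + 9) = (2*o)*(9 + o) = 2*o*(9 + o))
sqrt(41895 + v(H(W))) = sqrt(41895 + 2*14*(9 + 14)) = sqrt(41895 + 2*14*23) = sqrt(41895 + 644) = sqrt(42539)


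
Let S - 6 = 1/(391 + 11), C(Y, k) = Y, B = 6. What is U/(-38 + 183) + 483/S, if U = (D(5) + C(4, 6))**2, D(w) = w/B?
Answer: 35019857/434340 ≈ 80.628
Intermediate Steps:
S = 2413/402 (S = 6 + 1/(391 + 11) = 6 + 1/402 = 2413/402 ≈ 6.0025)
D(w) = w/6
U = 841/36 (U = ((1/6)*5 + 4)**2 = (5/6 + 4)**2 = (29/6)**2 = 841/36 ≈ 23.361)
U/(-38 + 183) + 483/S = 841/(36*(-38 + 183)) + 483/(2413/402) = (841/36)/145 + 483*(402/2413) = (841/36)*(1/145) + 194166/2413 = 29/180 + 194166/2413 = 35019857/434340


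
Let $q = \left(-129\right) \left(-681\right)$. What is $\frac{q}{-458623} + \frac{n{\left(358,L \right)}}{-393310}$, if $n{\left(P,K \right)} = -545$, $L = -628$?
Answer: $- \frac{6860388131}{36076202426} \approx -0.19016$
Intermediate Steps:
$q = 87849$
$\frac{q}{-458623} + \frac{n{\left(358,L \right)}}{-393310} = \frac{87849}{-458623} - \frac{545}{-393310} = 87849 \left(- \frac{1}{458623}\right) - - \frac{109}{78662} = - \frac{87849}{458623} + \frac{109}{78662} = - \frac{6860388131}{36076202426}$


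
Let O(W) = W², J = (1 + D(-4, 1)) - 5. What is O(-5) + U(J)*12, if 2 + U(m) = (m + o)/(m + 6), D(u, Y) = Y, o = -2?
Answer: -19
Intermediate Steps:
J = -3 (J = (1 + 1) - 5 = 2 - 5 = -3)
U(m) = -2 + (-2 + m)/(6 + m) (U(m) = -2 + (m - 2)/(m + 6) = -2 + (-2 + m)/(6 + m))
O(-5) + U(J)*12 = (-5)² + ((-14 - 1*(-3))/(6 - 3))*12 = 25 + ((-14 + 3)/3)*12 = 25 + ((⅓)*(-11))*12 = 25 - 11/3*12 = 25 - 44 = -19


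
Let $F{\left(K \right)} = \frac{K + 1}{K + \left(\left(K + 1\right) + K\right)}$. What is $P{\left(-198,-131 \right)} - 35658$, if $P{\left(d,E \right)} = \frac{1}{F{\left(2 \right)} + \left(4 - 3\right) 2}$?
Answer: $- \frac{606179}{17} \approx -35658.0$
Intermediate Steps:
$F{\left(K \right)} = \frac{1 + K}{1 + 3 K}$ ($F{\left(K \right)} = \frac{1 + K}{K + \left(\left(1 + K\right) + K\right)} = \frac{1 + K}{K + \left(1 + 2 K\right)} = \frac{1 + K}{1 + 3 K}$)
$P{\left(d,E \right)} = \frac{7}{17}$ ($P{\left(d,E \right)} = \frac{1}{\frac{1 + 2}{1 + 3 \cdot 2} + \left(4 - 3\right) 2} = \frac{1}{\frac{1}{1 + 6} \cdot 3 + 1 \cdot 2} = \frac{1}{\frac{1}{7} \cdot 3 + 2} = \frac{1}{\frac{3}{7} + 2} = \frac{1}{\frac{17}{7}} = \frac{7}{17}$)
$P{\left(-198,-131 \right)} - 35658 = \frac{7}{17} - 35658 = - \frac{606179}{17}$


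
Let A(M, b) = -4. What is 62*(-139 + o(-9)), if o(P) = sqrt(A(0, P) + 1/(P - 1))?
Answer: -8618 + 31*I*sqrt(410)/5 ≈ -8618.0 + 125.54*I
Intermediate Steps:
o(P) = sqrt(-4 + 1/(-1 + P)) (o(P) = sqrt(-4 + 1/(P - 1)) = sqrt(-4 + 1/(-1 + P)))
62*(-139 + o(-9)) = 62*(-139 + sqrt((5 - 4*(-9))/(-1 - 9))) = 62*(-139 + sqrt((5 + 36)/(-10))) = 62*(-139 + sqrt(-1/10*41)) = 62*(-139 + sqrt(-41/10)) = 62*(-139 + I*sqrt(410)/10) = -8618 + 31*I*sqrt(410)/5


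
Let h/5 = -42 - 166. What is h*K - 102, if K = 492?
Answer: -511782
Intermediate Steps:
h = -1040 (h = 5*(-42 - 166) = 5*(-208) = -1040)
h*K - 102 = -1040*492 - 102 = -511680 - 102 = -511782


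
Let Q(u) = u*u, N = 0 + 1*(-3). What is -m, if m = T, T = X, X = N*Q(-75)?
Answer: 16875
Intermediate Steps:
N = -3 (N = 0 - 3 = -3)
Q(u) = u²
X = -16875 (X = -3*(-75)² = -3*5625 = -16875)
T = -16875
m = -16875
-m = -1*(-16875) = 16875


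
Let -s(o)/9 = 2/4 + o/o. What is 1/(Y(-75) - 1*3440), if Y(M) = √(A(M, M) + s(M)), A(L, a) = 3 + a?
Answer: -6880/23667371 - 3*I*√38/23667371 ≈ -0.0002907 - 7.8138e-7*I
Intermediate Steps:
s(o) = -27/2 (s(o) = -9*(2/4 + o/o) = -9*(2*(¼) + 1) = -9*(½ + 1) = -9*3/2 = -27/2)
Y(M) = √(-21/2 + M) (Y(M) = √((3 + M) - 27/2) = √(-21/2 + M))
1/(Y(-75) - 1*3440) = 1/(√(-42 + 4*(-75))/2 - 1*3440) = 1/(√(-42 - 300)/2 - 3440) = 1/(√(-342)/2 - 3440) = 1/((3*I*√38)/2 - 3440) = 1/(3*I*√38/2 - 3440) = 1/(-3440 + 3*I*√38/2)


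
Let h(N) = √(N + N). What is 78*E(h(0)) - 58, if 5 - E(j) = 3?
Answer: 98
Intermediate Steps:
h(N) = √2*√N (h(N) = √(2*N) = √2*√N)
E(j) = 2 (E(j) = 5 - 1*3 = 5 - 3 = 2)
78*E(h(0)) - 58 = 78*2 - 58 = 156 - 58 = 98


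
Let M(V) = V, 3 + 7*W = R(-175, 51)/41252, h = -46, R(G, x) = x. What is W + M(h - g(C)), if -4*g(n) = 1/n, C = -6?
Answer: -80513285/1732584 ≈ -46.470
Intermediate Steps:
g(n) = -1/(4*n)
W = -123705/288764 (W = -3/7 + (51/41252)/7 = -3/7 + (51*(1/41252))/7 = -3/7 + (1/7)*(51/41252) = -3/7 + 51/288764 = -123705/288764 ≈ -0.42839)
W + M(h - g(C)) = -123705/288764 + (-46 - (-1)/(4*(-6))) = -123705/288764 + (-46 - (-1)*(-1)/(4*6)) = -123705/288764 + (-46 - 1*1/24) = -123705/288764 + (-46 - 1/24) = -123705/288764 - 1105/24 = -80513285/1732584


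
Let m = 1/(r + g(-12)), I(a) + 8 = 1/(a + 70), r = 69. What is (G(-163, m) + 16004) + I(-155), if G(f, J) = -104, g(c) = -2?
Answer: 1350819/85 ≈ 15892.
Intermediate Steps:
I(a) = -8 + 1/(70 + a) (I(a) = -8 + 1/(a + 70) = -8 + 1/(70 + a))
m = 1/67 (m = 1/(69 - 2) = 1/67 ≈ 0.014925)
(G(-163, m) + 16004) + I(-155) = (-104 + 16004) + (-559 - 8*(-155))/(70 - 155) = 15900 + (-559 + 1240)/(-85) = 15900 - 1/85*681 = 15900 - 681/85 = 1350819/85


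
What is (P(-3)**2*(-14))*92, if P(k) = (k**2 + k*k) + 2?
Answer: -515200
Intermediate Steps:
P(k) = 2 + 2*k**2 (P(k) = (k**2 + k**2) + 2 = 2*k**2 + 2 = 2 + 2*k**2)
(P(-3)**2*(-14))*92 = ((2 + 2*(-3)**2)**2*(-14))*92 = ((2 + 2*9)**2*(-14))*92 = ((2 + 18)**2*(-14))*92 = (20**2*(-14))*92 = (400*(-14))*92 = -5600*92 = -515200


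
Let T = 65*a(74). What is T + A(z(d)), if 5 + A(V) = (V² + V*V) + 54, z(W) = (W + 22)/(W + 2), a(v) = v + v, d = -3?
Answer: 10391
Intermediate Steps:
a(v) = 2*v
z(W) = (22 + W)/(2 + W)
A(V) = 49 + 2*V² (A(V) = -5 + ((V² + V*V) + 54) = -5 + ((V² + V²) + 54) = -5 + (2*V² + 54) = -5 + (54 + 2*V²) = 49 + 2*V²)
T = 9620 (T = 65*(2*74) = 65*148 = 9620)
T + A(z(d)) = 9620 + (49 + 2*((22 - 3)/(2 - 3))²) = 9620 + (49 + 2*(19/(-1))²) = 9620 + (49 + 2*(-1*19)²) = 9620 + (49 + 2*(-19)²) = 9620 + (49 + 2*361) = 9620 + (49 + 722) = 9620 + 771 = 10391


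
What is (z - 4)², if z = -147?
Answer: 22801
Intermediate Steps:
(z - 4)² = (-147 - 4)² = (-151)² = 22801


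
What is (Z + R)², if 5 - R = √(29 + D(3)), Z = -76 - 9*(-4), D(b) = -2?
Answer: 1252 + 210*√3 ≈ 1615.7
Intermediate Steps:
Z = -40 (Z = -76 - 1*(-36) = -76 + 36 = -40)
R = 5 - 3*√3 (R = 5 - √(29 - 2) = 5 - √27 = 5 - 3*√3 ≈ -0.19615)
(Z + R)² = (-40 + (5 - 3*√3))² = (-35 - 3*√3)²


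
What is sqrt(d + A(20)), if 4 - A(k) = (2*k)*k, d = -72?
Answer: 2*I*sqrt(217) ≈ 29.462*I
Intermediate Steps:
A(k) = 4 - 2*k**2 (A(k) = 4 - 2*k*k = 4 - 2*k**2)
sqrt(d + A(20)) = sqrt(-72 + (4 - 2*20**2)) = sqrt(-72 + (4 - 2*400)) = sqrt(-72 + (4 - 800)) = sqrt(-72 - 796) = sqrt(-868) = 2*I*sqrt(217)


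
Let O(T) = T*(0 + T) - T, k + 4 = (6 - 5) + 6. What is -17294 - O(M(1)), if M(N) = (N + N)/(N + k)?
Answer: -69175/4 ≈ -17294.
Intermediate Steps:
k = 3 (k = -4 + ((6 - 5) + 6) = -4 + (1 + 6) = -4 + 7 = 3)
M(N) = 2*N/(3 + N) (M(N) = (N + N)/(N + 3) = (2*N)/(3 + N) = 2*N/(3 + N))
O(T) = T² - T (O(T) = T*T - T = T² - T)
-17294 - O(M(1)) = -17294 - 2*1/(3 + 1)*(-1 + 2*1/(3 + 1)) = -17294 - 2*1/4*(-1 + 2*1/4) = -17294 - 2*1*(¼)*(-1 + 2*1*(¼)) = -17294 - (-1 + ½)/2 = -17294 - (-1)/(2*2) = -17294 - 1*(-¼) = -17294 + ¼ = -69175/4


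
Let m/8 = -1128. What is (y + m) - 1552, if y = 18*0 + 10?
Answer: -10566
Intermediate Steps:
m = -9024 (m = 8*(-1128) = -9024)
y = 10 (y = 0 + 10 = 10)
(y + m) - 1552 = (10 - 9024) - 1552 = -9014 - 1552 = -10566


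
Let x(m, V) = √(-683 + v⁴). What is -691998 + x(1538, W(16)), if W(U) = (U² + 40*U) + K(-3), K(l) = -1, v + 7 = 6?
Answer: -691998 + I*√682 ≈ -6.92e+5 + 26.115*I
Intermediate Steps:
v = -1 (v = -7 + 6 = -1)
W(U) = -1 + U² + 40*U (W(U) = (U² + 40*U) - 1 = -1 + U² + 40*U)
x(m, V) = I*√682 (x(m, V) = √(-683 + (-1)⁴) = √(-683 + 1) = √(-682) = I*√682)
-691998 + x(1538, W(16)) = -691998 + I*√682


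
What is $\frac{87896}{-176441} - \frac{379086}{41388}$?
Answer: $- \frac{11754025429}{1217090018} \approx -9.6575$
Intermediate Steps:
$\frac{87896}{-176441} - \frac{379086}{41388} = 87896 \left(- \frac{1}{176441}\right) - \frac{63181}{6898} = - \frac{87896}{176441} - \frac{63181}{6898} = - \frac{11754025429}{1217090018}$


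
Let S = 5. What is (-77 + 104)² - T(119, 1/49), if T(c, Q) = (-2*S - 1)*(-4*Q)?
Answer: 35677/49 ≈ 728.10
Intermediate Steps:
T(c, Q) = 44*Q (T(c, Q) = (-2*5 - 1)*(-4*Q) = (-10 - 1)*(-4*Q) = -(-44)*Q = 44*Q)
(-77 + 104)² - T(119, 1/49) = (-77 + 104)² - 44/49 = 27² - 44/49 = 729 - 1*44/49 = 729 - 44/49 = 35677/49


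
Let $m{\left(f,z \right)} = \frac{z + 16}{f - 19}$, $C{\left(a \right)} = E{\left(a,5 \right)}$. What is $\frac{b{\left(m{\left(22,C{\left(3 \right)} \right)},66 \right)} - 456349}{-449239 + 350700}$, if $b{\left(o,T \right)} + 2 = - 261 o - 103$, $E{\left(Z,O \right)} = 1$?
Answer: $\frac{65419}{14077} \approx 4.6472$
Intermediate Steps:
$C{\left(a \right)} = 1$
$m{\left(f,z \right)} = \frac{16 + z}{-19 + f}$
$b{\left(o,T \right)} = -105 - 261 o$ ($b{\left(o,T \right)} = -2 - \left(103 + 261 o\right) = -105 - 261 o$)
$\frac{b{\left(m{\left(22,C{\left(3 \right)} \right)},66 \right)} - 456349}{-449239 + 350700} = \frac{\left(-105 - 261 \frac{16 + 1}{-19 + 22}\right) - 456349}{-449239 + 350700} = \frac{\left(-105 - 261 \cdot \frac{1}{3} \cdot 17\right) - 456349}{-98539} = \left(\left(-105 - 261 \cdot \frac{1}{3} \cdot 17\right) - 456349\right) \left(- \frac{1}{98539}\right) = \left(\left(-105 - 1479\right) - 456349\right) \left(- \frac{1}{98539}\right) = \left(-1584 - 456349\right) \left(- \frac{1}{98539}\right) = \left(-457933\right) \left(- \frac{1}{98539}\right) = \frac{65419}{14077}$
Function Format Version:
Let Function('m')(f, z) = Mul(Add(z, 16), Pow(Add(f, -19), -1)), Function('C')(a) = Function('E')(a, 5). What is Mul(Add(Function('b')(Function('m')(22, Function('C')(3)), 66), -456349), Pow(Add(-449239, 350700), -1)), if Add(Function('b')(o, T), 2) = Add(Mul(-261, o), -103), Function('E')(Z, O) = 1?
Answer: Rational(65419, 14077) ≈ 4.6472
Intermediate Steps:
Function('C')(a) = 1
Function('m')(f, z) = Mul(Pow(Add(-19, f), -1), Add(16, z)) (Function('m')(f, z) = Mul(Add(16, z), Pow(Add(-19, f), -1)) = Mul(Pow(Add(-19, f), -1), Add(16, z)))
Function('b')(o, T) = Add(-105, Mul(-261, o)) (Function('b')(o, T) = Add(-2, Add(Mul(-261, o), -103)) = Add(-2, Add(-103, Mul(-261, o))) = Add(-105, Mul(-261, o)))
Mul(Add(Function('b')(Function('m')(22, Function('C')(3)), 66), -456349), Pow(Add(-449239, 350700), -1)) = Mul(Add(Add(-105, Mul(-261, Mul(Pow(Add(-19, 22), -1), Add(16, 1)))), -456349), Pow(Add(-449239, 350700), -1)) = Mul(Add(Add(-105, Mul(-261, Mul(Pow(3, -1), 17))), -456349), Pow(-98539, -1)) = Mul(Add(Add(-105, Mul(-261, Mul(Rational(1, 3), 17))), -456349), Rational(-1, 98539)) = Mul(Add(Add(-105, Mul(-261, Rational(17, 3))), -456349), Rational(-1, 98539)) = Mul(Add(Add(-105, -1479), -456349), Rational(-1, 98539)) = Mul(Add(-1584, -456349), Rational(-1, 98539)) = Mul(-457933, Rational(-1, 98539)) = Rational(65419, 14077)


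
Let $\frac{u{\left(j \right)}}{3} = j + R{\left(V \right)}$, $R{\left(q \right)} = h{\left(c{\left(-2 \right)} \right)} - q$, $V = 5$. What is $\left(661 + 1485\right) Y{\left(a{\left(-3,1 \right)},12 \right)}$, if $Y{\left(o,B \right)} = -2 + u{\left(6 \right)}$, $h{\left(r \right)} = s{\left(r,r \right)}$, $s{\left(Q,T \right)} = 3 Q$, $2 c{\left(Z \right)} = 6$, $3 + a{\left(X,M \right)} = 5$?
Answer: $60088$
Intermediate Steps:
$a{\left(X,M \right)} = 2$ ($a{\left(X,M \right)} = -3 + 5 = 2$)
$c{\left(Z \right)} = 3$ ($c{\left(Z \right)} = \frac{1}{2} \cdot 6 = 3$)
$h{\left(r \right)} = 3 r$
$R{\left(q \right)} = 9 - q$ ($R{\left(q \right)} = 3 \cdot 3 - q = 9 - q$)
$u{\left(j \right)} = 12 + 3 j$ ($u{\left(j \right)} = 3 \left(j + \left(9 - 5\right)\right) = 3 \left(j + 4\right) = 3 \left(4 + j\right) = 12 + 3 j$)
$Y{\left(o,B \right)} = 28$ ($Y{\left(o,B \right)} = -2 + \left(12 + 3 \cdot 6\right) = -2 + \left(12 + 18\right) = -2 + 30 = 28$)
$\left(661 + 1485\right) Y{\left(a{\left(-3,1 \right)},12 \right)} = \left(661 + 1485\right) 28 = 2146 \cdot 28 = 60088$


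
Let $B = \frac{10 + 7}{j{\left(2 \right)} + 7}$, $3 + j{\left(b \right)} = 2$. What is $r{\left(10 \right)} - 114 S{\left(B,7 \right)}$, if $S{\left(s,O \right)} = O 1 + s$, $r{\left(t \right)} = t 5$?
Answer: $-1071$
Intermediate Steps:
$j{\left(b \right)} = -1$ ($j{\left(b \right)} = -3 + 2 = -1$)
$r{\left(t \right)} = 5 t$
$B = \frac{17}{6}$ ($B = \frac{10 + 7}{-1 + 7} = \frac{17}{6} \approx 2.8333$)
$S{\left(s,O \right)} = O + s$
$r{\left(10 \right)} - 114 S{\left(B,7 \right)} = 5 \cdot 10 - 114 \left(7 + \frac{17}{6}\right) = 50 - 1121 = -1071$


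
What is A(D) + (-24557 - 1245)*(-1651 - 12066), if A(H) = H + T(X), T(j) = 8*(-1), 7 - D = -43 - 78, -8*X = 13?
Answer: 353926154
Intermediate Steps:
X = -13/8 (X = -⅛*13 = -13/8 ≈ -1.6250)
D = 128 (D = 7 - (-43 - 78) = 7 - 1*(-121) = 7 + 121 = 128)
T(j) = -8
A(H) = -8 + H (A(H) = H - 8 = -8 + H)
A(D) + (-24557 - 1245)*(-1651 - 12066) = (-8 + 128) + (-24557 - 1245)*(-1651 - 12066) = 120 - 25802*(-13717) = 120 + 353926034 = 353926154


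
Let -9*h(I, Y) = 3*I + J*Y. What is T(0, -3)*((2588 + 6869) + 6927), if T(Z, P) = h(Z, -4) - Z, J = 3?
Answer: 65536/3 ≈ 21845.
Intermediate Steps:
h(I, Y) = -I/3 - Y/3 (h(I, Y) = -(3*I + 3*Y)/9 = -I/3 - Y/3)
T(Z, P) = 4/3 - 4*Z/3 (T(Z, P) = (-Z/3 - 1/3*(-4)) - Z = (-Z/3 + 4/3) - Z = (4/3 - Z/3) - Z = 4/3 - 4*Z/3)
T(0, -3)*((2588 + 6869) + 6927) = (4/3 - 4/3*0)*((2588 + 6869) + 6927) = (4/3 + 0)*(9457 + 6927) = (4/3)*16384 = 65536/3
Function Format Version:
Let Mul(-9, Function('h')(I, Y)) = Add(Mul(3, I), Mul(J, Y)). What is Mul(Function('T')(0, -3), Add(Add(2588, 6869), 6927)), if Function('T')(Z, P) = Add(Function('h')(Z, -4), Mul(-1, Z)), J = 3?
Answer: Rational(65536, 3) ≈ 21845.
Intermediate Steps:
Function('h')(I, Y) = Add(Mul(Rational(-1, 3), I), Mul(Rational(-1, 3), Y)) (Function('h')(I, Y) = Mul(Rational(-1, 9), Add(Mul(3, I), Mul(3, Y))) = Add(Mul(Rational(-1, 3), I), Mul(Rational(-1, 3), Y)))
Function('T')(Z, P) = Add(Rational(4, 3), Mul(Rational(-4, 3), Z)) (Function('T')(Z, P) = Add(Add(Mul(Rational(-1, 3), Z), Mul(Rational(-1, 3), -4)), Mul(-1, Z)) = Add(Add(Mul(Rational(-1, 3), Z), Rational(4, 3)), Mul(-1, Z)) = Add(Add(Rational(4, 3), Mul(Rational(-1, 3), Z)), Mul(-1, Z)) = Add(Rational(4, 3), Mul(Rational(-4, 3), Z)))
Mul(Function('T')(0, -3), Add(Add(2588, 6869), 6927)) = Mul(Add(Rational(4, 3), Mul(Rational(-4, 3), 0)), Add(Add(2588, 6869), 6927)) = Mul(Add(Rational(4, 3), 0), Add(9457, 6927)) = Mul(Rational(4, 3), 16384) = Rational(65536, 3)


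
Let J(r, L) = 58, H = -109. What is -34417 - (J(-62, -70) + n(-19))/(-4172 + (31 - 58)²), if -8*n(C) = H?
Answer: -947981275/27544 ≈ -34417.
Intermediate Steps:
n(C) = 109/8 (n(C) = -⅛*(-109) = 109/8)
-34417 - (J(-62, -70) + n(-19))/(-4172 + (31 - 58)²) = -34417 - (58 + 109/8)/(-4172 + (31 - 58)²) = -34417 - 573/(8*(-4172 + (-27)²)) = -34417 - 573/(8*(-4172 + 729)) = -34417 - 573/(8*(-3443)) = -34417 - 573*(-1)/(8*3443) = -34417 - 1*(-573/27544) = -34417 + 573/27544 = -947981275/27544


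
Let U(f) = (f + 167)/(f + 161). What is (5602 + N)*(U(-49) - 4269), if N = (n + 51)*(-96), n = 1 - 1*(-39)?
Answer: 374520835/28 ≈ 1.3376e+7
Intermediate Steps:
U(f) = (167 + f)/(161 + f)
n = 40 (n = 1 + 39 = 40)
N = -8736 (N = (40 + 51)*(-96) = 91*(-96) = -8736)
(5602 + N)*(U(-49) - 4269) = (5602 - 8736)*((167 - 49)/(161 - 49) - 4269) = -3134*(118/112 - 4269) = -3134*((1/112)*118 - 4269) = -3134*(59/56 - 4269) = -3134*(-239005/56) = 374520835/28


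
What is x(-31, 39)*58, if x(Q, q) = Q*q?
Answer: -70122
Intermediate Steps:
x(-31, 39)*58 = -31*39*58 = -1209*58 = -70122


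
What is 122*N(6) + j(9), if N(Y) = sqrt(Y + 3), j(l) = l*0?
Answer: 366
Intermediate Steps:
j(l) = 0
N(Y) = sqrt(3 + Y)
122*N(6) + j(9) = 122*sqrt(3 + 6) + 0 = 122*sqrt(9) + 0 = 122*3 + 0 = 366 + 0 = 366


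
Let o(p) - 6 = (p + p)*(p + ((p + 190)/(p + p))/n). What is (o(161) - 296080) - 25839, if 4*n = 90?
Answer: -1350277/5 ≈ -2.7006e+5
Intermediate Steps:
n = 45/2 (n = (¼)*90 = 45/2 ≈ 22.500)
o(p) = 6 + 2*p*(p + (190 + p)/(45*p)) (o(p) = 6 + (p + p)*(p + ((p + 190)/(p + p))/(45/2)) = 6 + (2*p)*(p + ((190 + p)/((2*p)))*(2/45)) = 6 + (2*p)*(p + ((190 + p)*(1/(2*p)))*(2/45)) = 6 + (2*p)*(p + ((190 + p)/(2*p))*(2/45)) = 6 + (2*p)*(p + (190 + p)/(45*p)) = 6 + 2*p*(p + (190 + p)/(45*p)))
(o(161) - 296080) - 25839 = ((130/9 + 2*161² + (2/45)*161) - 296080) - 25839 = ((130/9 + 2*25921 + 322/45) - 296080) - 25839 = ((130/9 + 51842 + 322/45) - 296080) - 25839 = (259318/5 - 296080) - 25839 = -1221082/5 - 25839 = -1350277/5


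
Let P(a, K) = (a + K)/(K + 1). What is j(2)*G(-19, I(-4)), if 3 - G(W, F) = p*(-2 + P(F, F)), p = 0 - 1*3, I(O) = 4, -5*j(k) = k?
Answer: -18/25 ≈ -0.72000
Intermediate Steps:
j(k) = -k/5
P(a, K) = (K + a)/(1 + K)
p = -3 (p = 0 - 3 = -3)
G(W, F) = -3 + 6*F/(1 + F) (G(W, F) = 3 - (-3)*(-2 + (F + F)/(1 + F)) = 3 - (-3)*(-2 + (2*F)/(1 + F)) = 3 - (-3)*(-2 + 2*F/(1 + F)) = 3 - (6 - 6*F/(1 + F)) = 3 + (-6 + 6*F/(1 + F)) = -3 + 6*F/(1 + F))
j(2)*G(-19, I(-4)) = (-1/5*2)*(3*(-1 + 4)/(1 + 4)) = -6*3/(5*5) = -2/5*9/5 = -18/25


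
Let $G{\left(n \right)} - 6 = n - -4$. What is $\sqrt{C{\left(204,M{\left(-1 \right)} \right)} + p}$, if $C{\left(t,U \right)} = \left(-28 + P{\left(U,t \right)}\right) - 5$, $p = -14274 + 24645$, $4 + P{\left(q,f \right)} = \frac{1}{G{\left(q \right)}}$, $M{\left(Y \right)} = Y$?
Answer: $\frac{\sqrt{93007}}{3} \approx 101.66$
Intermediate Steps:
$G{\left(n \right)} = 10 + n$ ($G{\left(n \right)} = 6 + \left(n - -4\right) = 6 + \left(n + 4\right) = 6 + \left(4 + n\right) = 10 + n$)
$P{\left(q,f \right)} = -4 + \frac{1}{10 + q}$
$p = 10371$
$C{\left(t,U \right)} = -33 + \frac{-39 - 4 U}{10 + U}$ ($C{\left(t,U \right)} = \left(-28 + \frac{-39 - 4 U}{10 + U}\right) - 5 = -33 + \frac{-39 - 4 U}{10 + U}$)
$\sqrt{C{\left(204,M{\left(-1 \right)} \right)} + p} = \sqrt{\frac{-369 - -37}{10 - 1} + 10371} = \sqrt{\frac{-369 + 37}{9} + 10371} = \sqrt{\frac{1}{9} \left(-332\right) + 10371} = \sqrt{- \frac{332}{9} + 10371} = \sqrt{\frac{93007}{9}} = \frac{\sqrt{93007}}{3}$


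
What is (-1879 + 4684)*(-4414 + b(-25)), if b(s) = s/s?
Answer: -12378465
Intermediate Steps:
b(s) = 1
(-1879 + 4684)*(-4414 + b(-25)) = (-1879 + 4684)*(-4414 + 1) = 2805*(-4413) = -12378465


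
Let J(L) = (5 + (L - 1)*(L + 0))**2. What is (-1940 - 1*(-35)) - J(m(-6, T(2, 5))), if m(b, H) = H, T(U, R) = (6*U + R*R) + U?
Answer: -2213074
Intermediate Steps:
T(U, R) = R**2 + 7*U (T(U, R) = (6*U + R**2) + U = (R**2 + 6*U) + U = R**2 + 7*U)
J(L) = (5 + L*(-1 + L))**2 (J(L) = (5 + (-1 + L)*L)**2 = (5 + L*(-1 + L))**2)
(-1940 - 1*(-35)) - J(m(-6, T(2, 5))) = (-1940 - 1*(-35)) - (5 + (5**2 + 7*2)**2 - (5**2 + 7*2))**2 = (-1940 + 35) - (5 + (25 + 14)**2 - (25 + 14))**2 = -1905 - (5 + 39**2 - 1*39)**2 = -1905 - (5 + 1521 - 39)**2 = -1905 - 1*1487**2 = -1905 - 1*2211169 = -1905 - 2211169 = -2213074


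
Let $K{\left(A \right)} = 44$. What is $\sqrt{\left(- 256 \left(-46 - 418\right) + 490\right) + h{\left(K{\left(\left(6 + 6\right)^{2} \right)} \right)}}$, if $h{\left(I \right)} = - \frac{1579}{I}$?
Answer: $\frac{\sqrt{57711247}}{22} \approx 345.31$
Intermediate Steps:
$\sqrt{\left(- 256 \left(-46 - 418\right) + 490\right) + h{\left(K{\left(\left(6 + 6\right)^{2} \right)} \right)}} = \sqrt{\left(- 256 \left(-46 - 418\right) + 490\right) - \frac{1579}{44}} = \sqrt{\left(\left(-256\right) \left(-464\right) + 490\right) - \frac{1579}{44}} = \sqrt{\left(118784 + 490\right) - \frac{1579}{44}} = \sqrt{119274 - \frac{1579}{44}} = \sqrt{\frac{5246477}{44}} = \frac{\sqrt{57711247}}{22}$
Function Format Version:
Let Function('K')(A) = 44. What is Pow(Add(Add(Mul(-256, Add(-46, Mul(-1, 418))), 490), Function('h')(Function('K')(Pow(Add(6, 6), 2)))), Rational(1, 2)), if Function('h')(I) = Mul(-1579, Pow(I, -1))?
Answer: Mul(Rational(1, 22), Pow(57711247, Rational(1, 2))) ≈ 345.31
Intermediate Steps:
Pow(Add(Add(Mul(-256, Add(-46, Mul(-1, 418))), 490), Function('h')(Function('K')(Pow(Add(6, 6), 2)))), Rational(1, 2)) = Pow(Add(Add(Mul(-256, Add(-46, Mul(-1, 418))), 490), Mul(-1579, Pow(44, -1))), Rational(1, 2)) = Pow(Add(Add(Mul(-256, Add(-46, -418)), 490), Mul(-1579, Rational(1, 44))), Rational(1, 2)) = Pow(Add(Add(Mul(-256, -464), 490), Rational(-1579, 44)), Rational(1, 2)) = Pow(Add(Add(118784, 490), Rational(-1579, 44)), Rational(1, 2)) = Pow(Add(119274, Rational(-1579, 44)), Rational(1, 2)) = Pow(Rational(5246477, 44), Rational(1, 2)) = Mul(Rational(1, 22), Pow(57711247, Rational(1, 2)))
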